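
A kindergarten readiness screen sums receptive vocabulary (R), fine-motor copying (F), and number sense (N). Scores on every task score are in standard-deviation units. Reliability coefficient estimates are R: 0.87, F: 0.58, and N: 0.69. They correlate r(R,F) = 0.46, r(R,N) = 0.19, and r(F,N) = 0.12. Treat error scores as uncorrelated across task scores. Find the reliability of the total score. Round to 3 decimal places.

Var(R+F+N) = 3 + 2·[0.46 + 0.19 + 0.12] = 3 + 1.54 = 4.54.
Under uncorrelated errors the observed covariances equal the true-score covariances, so only the own-variance terms attenuate.
True-score variance = [0.87 + 0.58 + 0.69] + 1.54 = 2.14 + 1.54 = 3.68.
Reliability = 3.68 / 4.54 = 0.811.

0.811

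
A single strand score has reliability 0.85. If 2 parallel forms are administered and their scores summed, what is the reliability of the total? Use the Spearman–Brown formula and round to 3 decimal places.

ρ_k = kρ / (1 + (k−1)ρ) = 2·0.85 / (1 + 1·0.85) = 1.700 / 1.850 = 0.919.

0.919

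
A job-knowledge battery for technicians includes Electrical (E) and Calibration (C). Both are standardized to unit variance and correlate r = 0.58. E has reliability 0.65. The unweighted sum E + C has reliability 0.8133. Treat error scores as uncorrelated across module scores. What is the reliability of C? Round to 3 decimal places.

0.760

Var(E+C) = 2 + 2·0.58 = 3.160.
True-score variance = ρ_E + ρ_C + 2·0.58, so 0.8133 = (0.65 + ρ_C + 1.16) / 3.160.
ρ_C = 0.8133·3.160 − 0.65 − 1.16 = 0.760.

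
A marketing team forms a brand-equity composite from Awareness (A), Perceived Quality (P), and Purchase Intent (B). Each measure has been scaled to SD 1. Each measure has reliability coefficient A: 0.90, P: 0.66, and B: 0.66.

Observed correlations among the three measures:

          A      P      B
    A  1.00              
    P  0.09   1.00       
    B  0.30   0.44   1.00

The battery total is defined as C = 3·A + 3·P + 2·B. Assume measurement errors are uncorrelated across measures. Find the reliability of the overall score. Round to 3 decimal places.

Var(C) = 3² + 3² + 2² + 2·[9·0.09 + 6·0.30 + 6·0.44] = 22 + 10.5 = 32.5.
With uncorrelated errors the cross-covariances are all true-score covariance, so they carry over unchanged; only the diagonal terms shrink to ρᵢσᵢ².
True-score variance = [3²·0.90 + 3²·0.66 + 2²·0.66] + 10.5 = 16.68 + 10.5 = 27.18.
Reliability = 27.18 / 32.5 = 0.836.

0.836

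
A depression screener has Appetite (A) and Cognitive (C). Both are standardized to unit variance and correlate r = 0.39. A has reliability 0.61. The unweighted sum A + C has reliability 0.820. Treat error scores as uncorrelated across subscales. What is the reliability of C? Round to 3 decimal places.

Var(A+C) = 2 + 2·0.39 = 2.780.
True-score variance = ρ_A + ρ_C + 2·0.39, so 0.820 = (0.61 + ρ_C + 0.78) / 2.780.
ρ_C = 0.820·2.780 − 0.61 − 0.78 = 0.890.

0.890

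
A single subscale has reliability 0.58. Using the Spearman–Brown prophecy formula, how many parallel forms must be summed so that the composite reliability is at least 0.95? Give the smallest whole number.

k ≥ ρ*(1−ρ₁)/(ρ₁(1−ρ*)) = 0.95·0.42 / (0.58·0.05) = 13.759.
Smallest integer k = 14.

14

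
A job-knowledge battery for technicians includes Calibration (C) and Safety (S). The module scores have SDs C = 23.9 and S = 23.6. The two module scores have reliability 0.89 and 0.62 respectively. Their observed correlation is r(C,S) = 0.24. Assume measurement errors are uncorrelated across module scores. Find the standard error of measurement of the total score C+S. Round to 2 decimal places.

Var(total) = 1128.17 + 270.739 = 1398.91.
True-score variance = 853.692 + 270.739 = 1124.43, so reliability = 0.8038.
Error variance = 1398.91 − 1124.43 = 274.478; SEM = √274.478 = 16.57.

16.57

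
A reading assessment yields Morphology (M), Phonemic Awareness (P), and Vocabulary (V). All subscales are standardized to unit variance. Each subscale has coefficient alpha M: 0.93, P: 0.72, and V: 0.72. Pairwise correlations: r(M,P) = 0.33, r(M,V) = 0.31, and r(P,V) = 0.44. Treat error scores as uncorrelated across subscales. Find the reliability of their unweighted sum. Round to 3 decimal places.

0.878

Var(M+P+V) = 3 + 2·[0.33 + 0.31 + 0.44] = 3 + 2.16 = 5.16.
Because errors are independent across components, Cov(Tᵢ,Tⱼ) = Cov(Xᵢ,Xⱼ); the off-diagonal part of the true-score variance is the same as above.
True-score variance = [0.93 + 0.72 + 0.72] + 2.16 = 2.37 + 2.16 = 4.53.
Reliability = 4.53 / 5.16 = 0.878.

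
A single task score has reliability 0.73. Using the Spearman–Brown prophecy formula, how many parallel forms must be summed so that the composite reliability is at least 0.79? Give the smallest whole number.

k ≥ ρ*(1−ρ₁)/(ρ₁(1−ρ*)) = 0.79·0.27 / (0.73·0.21) = 1.391.
Smallest integer k = 2.

2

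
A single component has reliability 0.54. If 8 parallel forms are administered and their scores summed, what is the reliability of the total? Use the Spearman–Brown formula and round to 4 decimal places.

ρ_k = kρ / (1 + (k−1)ρ) = 8·0.54 / (1 + 7·0.54) = 4.320 / 4.780 = 0.9038.

0.9038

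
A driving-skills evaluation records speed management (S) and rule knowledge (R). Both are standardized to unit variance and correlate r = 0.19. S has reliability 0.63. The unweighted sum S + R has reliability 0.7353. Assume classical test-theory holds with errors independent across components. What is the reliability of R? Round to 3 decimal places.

0.740

Var(S+R) = 2 + 2·0.19 = 2.380.
True-score variance = ρ_S + ρ_R + 2·0.19, so 0.7353 = (0.63 + ρ_R + 0.38) / 2.380.
ρ_R = 0.7353·2.380 − 0.63 − 0.38 = 0.740.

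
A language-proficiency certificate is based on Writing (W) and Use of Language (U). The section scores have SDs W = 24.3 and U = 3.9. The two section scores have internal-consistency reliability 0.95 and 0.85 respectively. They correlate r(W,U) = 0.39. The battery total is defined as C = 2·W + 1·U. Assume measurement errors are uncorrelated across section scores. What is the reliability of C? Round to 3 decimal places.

Var(C) = 2²·24.3² + 3.9² + 2·[2·24.3·3.9·0.39] = 2377.17 + 147.841 = 2525.01.
Under uncorrelated errors the observed covariances equal the true-score covariances, so only the own-variance terms attenuate.
True-score variance = [2²·24.3²·0.95 + 3.9²·0.85] + 147.841 = 2256.79 + 147.841 = 2404.63.
Reliability = 2404.63 / 2525.01 = 0.952.

0.952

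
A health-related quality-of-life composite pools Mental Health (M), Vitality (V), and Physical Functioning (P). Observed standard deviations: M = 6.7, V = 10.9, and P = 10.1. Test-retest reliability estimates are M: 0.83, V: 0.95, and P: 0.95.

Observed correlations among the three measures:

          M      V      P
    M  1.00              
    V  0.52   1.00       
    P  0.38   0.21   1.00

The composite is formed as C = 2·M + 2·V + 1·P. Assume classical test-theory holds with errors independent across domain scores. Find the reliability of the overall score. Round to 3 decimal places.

Var(C) = 2²·6.7² + 2²·10.9² + 10.1² + 2·[4·6.7·10.9·0.52 + 2·6.7·10.1·0.38 + 2·10.9·10.1·0.21] = 756.81 + 499.139 = 1255.95.
With uncorrelated errors the cross-covariances are all true-score covariance, so they carry over unchanged; only the diagonal terms shrink to ρᵢσᵢ².
True-score variance = [2²·6.7²·0.83 + 2²·10.9²·0.95 + 10.1²·0.95] + 499.139 = 697.422 + 499.139 = 1196.56.
Reliability = 1196.56 / 1255.95 = 0.953.

0.953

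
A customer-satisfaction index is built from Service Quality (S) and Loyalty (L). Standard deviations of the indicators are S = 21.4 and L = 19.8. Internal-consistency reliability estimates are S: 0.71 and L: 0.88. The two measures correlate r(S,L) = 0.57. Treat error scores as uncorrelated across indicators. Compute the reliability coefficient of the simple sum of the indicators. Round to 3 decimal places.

0.865

Var(S+L) = 21.4² + 19.8² + 2·[21.4·19.8·0.57] = 850 + 483.041 = 1333.04.
Under uncorrelated errors the observed covariances equal the true-score covariances, so only the own-variance terms attenuate.
True-score variance = [21.4²·0.71 + 19.8²·0.88] + 483.041 = 670.147 + 483.041 = 1153.19.
Reliability = 1153.19 / 1333.04 = 0.865.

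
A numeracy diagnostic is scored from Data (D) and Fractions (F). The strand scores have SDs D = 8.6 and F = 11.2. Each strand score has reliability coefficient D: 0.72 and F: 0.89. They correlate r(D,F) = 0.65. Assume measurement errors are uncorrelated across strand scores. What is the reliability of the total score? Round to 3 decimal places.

Var(D+F) = 8.6² + 11.2² + 2·[8.6·11.2·0.65] = 199.4 + 125.216 = 324.616.
With uncorrelated errors the cross-covariances are all true-score covariance, so they carry over unchanged; only the diagonal terms shrink to ρᵢσᵢ².
True-score variance = [8.6²·0.72 + 11.2²·0.89] + 125.216 = 164.893 + 125.216 = 290.109.
Reliability = 290.109 / 324.616 = 0.894.

0.894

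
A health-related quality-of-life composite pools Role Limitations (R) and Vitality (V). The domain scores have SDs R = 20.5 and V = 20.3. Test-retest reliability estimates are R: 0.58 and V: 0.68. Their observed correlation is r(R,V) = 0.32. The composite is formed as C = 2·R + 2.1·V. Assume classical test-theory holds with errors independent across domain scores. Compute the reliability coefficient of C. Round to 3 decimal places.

0.721

Var(C) = 2²·20.5² + 2.1²·20.3² + 2·[4.2·20.5·20.3·0.32] = 3498.32 + 1118.61 = 4616.93.
With uncorrelated errors the cross-covariances are all true-score covariance, so they carry over unchanged; only the diagonal terms shrink to ρᵢσᵢ².
True-score variance = [2²·20.5²·0.58 + 2.1²·20.3²·0.68] + 1118.61 = 2210.76 + 1118.61 = 3329.37.
Reliability = 3329.37 / 4616.93 = 0.721.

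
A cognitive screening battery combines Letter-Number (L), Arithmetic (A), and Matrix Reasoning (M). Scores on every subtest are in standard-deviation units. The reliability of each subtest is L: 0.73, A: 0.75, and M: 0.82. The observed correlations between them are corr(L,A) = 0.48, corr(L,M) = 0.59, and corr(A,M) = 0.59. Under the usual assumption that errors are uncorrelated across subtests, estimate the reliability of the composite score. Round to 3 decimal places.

Var(L+A+M) = 3 + 2·[0.48 + 0.59 + 0.59] = 3 + 3.32 = 6.32.
With uncorrelated errors the cross-covariances are all true-score covariance, so they carry over unchanged; only the diagonal terms shrink to ρᵢσᵢ².
True-score variance = [0.73 + 0.75 + 0.82] + 3.32 = 2.3 + 3.32 = 5.62.
Reliability = 5.62 / 6.32 = 0.889.

0.889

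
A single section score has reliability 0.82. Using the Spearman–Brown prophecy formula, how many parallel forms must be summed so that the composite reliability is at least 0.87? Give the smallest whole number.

2

k ≥ ρ*(1−ρ₁)/(ρ₁(1−ρ*)) = 0.87·0.18 / (0.82·0.13) = 1.469.
Smallest integer k = 2.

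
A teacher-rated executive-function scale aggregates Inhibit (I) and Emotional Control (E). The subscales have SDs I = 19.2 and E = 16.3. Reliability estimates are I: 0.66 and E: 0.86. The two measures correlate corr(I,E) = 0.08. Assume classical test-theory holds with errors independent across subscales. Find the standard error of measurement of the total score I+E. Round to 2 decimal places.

Var(total) = 634.33 + 50.0736 = 684.404.
True-score variance = 471.796 + 50.0736 = 521.869, so reliability = 0.7625.
Error variance = 684.404 − 521.869 = 162.534; SEM = √162.534 = 12.75.

12.75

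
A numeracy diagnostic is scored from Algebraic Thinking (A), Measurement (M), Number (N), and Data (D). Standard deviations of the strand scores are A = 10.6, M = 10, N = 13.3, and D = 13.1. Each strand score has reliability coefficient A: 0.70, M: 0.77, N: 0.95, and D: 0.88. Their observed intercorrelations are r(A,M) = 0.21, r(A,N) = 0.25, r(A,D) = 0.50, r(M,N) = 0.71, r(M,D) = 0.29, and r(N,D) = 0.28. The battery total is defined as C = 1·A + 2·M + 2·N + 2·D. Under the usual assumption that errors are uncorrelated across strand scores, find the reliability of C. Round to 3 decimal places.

Var(C) = 10.6² + 2²·10² + 2²·13.3² + 2²·13.1² + 2·[2·10.6·10·0.21 + 2·10.6·13.3·0.25 + 2·10.6·13.1·0.50 + 4·10·13.3·0.71 + 4·10·13.1·0.29 + 4·13.3·13.1·0.28] = 1906.36 + 1957.38 = 3863.74.
Under uncorrelated errors the observed covariances equal the true-score covariances, so only the own-variance terms attenuate.
True-score variance = [10.6²·0.70 + 2²·10²·0.77 + 2²·13.3²·0.95 + 2²·13.1²·0.88] + 1957.38 = 1662.9 + 1957.38 = 3620.28.
Reliability = 3620.28 / 3863.74 = 0.937.

0.937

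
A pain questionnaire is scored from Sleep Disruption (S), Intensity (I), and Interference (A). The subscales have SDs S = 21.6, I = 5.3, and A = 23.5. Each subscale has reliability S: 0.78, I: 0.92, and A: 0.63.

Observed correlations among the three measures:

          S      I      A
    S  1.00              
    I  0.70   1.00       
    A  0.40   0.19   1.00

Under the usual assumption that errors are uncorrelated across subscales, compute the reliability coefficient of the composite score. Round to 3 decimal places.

0.814

Var(S+I+A) = 21.6² + 5.3² + 23.5² + 2·[21.6·5.3·0.70 + 21.6·23.5·0.40 + 5.3·23.5·0.19] = 1046.9 + 613.681 = 1660.58.
With uncorrelated errors the cross-covariances are all true-score covariance, so they carry over unchanged; only the diagonal terms shrink to ρᵢσᵢ².
True-score variance = [21.6²·0.78 + 5.3²·0.92 + 23.5²·0.63] + 613.681 = 737.677 + 613.681 = 1351.36.
Reliability = 1351.36 / 1660.58 = 0.814.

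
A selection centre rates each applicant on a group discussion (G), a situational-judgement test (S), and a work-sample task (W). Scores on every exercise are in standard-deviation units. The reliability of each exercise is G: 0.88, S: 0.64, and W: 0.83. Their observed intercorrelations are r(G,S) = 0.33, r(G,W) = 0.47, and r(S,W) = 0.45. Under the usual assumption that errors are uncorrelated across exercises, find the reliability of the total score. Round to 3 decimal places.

Var(G+S+W) = 3 + 2·[0.33 + 0.47 + 0.45] = 3 + 2.5 = 5.5.
With uncorrelated errors the cross-covariances are all true-score covariance, so they carry over unchanged; only the diagonal terms shrink to ρᵢσᵢ².
True-score variance = [0.88 + 0.64 + 0.83] + 2.5 = 2.35 + 2.5 = 4.85.
Reliability = 4.85 / 5.5 = 0.882.

0.882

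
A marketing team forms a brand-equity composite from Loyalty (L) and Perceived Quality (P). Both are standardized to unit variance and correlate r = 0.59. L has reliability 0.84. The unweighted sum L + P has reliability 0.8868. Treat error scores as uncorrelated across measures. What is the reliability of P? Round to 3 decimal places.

Var(L+P) = 2 + 2·0.59 = 3.180.
True-score variance = ρ_L + ρ_P + 2·0.59, so 0.8868 = (0.84 + ρ_P + 1.18) / 3.180.
ρ_P = 0.8868·3.180 − 0.84 − 1.18 = 0.800.

0.800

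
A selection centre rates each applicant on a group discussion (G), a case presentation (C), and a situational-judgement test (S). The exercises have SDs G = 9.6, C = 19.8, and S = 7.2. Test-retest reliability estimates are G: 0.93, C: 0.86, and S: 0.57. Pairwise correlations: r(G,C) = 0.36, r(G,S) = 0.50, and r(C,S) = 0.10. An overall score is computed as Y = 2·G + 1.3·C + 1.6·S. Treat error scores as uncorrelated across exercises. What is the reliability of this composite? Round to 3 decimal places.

0.902

Var(Y) = 2²·9.6² + 1.3²·19.8² + 1.6²·7.2² + 2·[2.6·9.6·19.8·0.36 + 3.2·9.6·7.2·0.50 + 2.08·19.8·7.2·0.10] = 1163.9 + 636.319 = 1800.22.
Because errors are independent across components, Cov(Tᵢ,Tⱼ) = Cov(Xᵢ,Xⱼ); the off-diagonal part of the true-score variance is the same as above.
True-score variance = [2²·9.6²·0.93 + 1.3²·19.8²·0.86 + 1.6²·7.2²·0.57] + 636.319 = 988.271 + 636.319 = 1624.59.
Reliability = 1624.59 / 1800.22 = 0.902.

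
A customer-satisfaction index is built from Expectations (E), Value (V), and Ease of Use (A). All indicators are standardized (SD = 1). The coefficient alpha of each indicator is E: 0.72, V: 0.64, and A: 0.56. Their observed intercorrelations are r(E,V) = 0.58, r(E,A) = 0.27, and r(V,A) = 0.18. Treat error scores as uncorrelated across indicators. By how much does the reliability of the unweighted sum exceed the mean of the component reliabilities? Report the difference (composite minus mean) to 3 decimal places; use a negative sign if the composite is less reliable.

Var(sum) = 3 + 2.06 = 5.06; true-score variance = 1.92 + 2.06 = 3.98; composite reliability = 0.7866.
Mean component reliability = 0.6400.
Difference = 0.7866 − 0.6400 = 0.147.

0.147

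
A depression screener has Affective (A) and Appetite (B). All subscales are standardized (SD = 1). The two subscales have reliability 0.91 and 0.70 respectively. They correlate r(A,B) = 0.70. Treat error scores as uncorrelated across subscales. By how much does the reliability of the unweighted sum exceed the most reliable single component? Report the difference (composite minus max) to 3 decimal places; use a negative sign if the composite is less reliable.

-0.025

Var(sum) = 2 + 1.4 = 3.4; true-score variance = 1.61 + 1.4 = 3.01; composite reliability = 0.8853.
Max component reliability = 0.9100.
Difference = 0.8853 − 0.9100 = -0.025.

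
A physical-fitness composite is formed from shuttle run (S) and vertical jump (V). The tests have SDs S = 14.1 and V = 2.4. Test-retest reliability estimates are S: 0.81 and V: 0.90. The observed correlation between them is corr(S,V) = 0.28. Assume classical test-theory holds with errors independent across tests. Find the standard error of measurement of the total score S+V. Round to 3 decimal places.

Var(total) = 204.57 + 18.9504 = 223.52.
True-score variance = 166.22 + 18.9504 = 185.171, so reliability = 0.8284.
Error variance = 223.52 − 185.171 = 38.3499; SEM = √38.3499 = 6.193.

6.193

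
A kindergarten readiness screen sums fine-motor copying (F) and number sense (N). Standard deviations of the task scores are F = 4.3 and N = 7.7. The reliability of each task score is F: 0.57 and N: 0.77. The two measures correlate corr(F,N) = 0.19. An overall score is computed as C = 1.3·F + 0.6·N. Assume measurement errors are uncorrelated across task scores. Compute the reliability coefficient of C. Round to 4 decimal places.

Var(C) = 1.3²·4.3² + 0.6²·7.7² + 2·[0.78·4.3·7.7·0.19] = 52.5925 + 9.8138 = 62.4063.
With uncorrelated errors the cross-covariances are all true-score covariance, so they carry over unchanged; only the diagonal terms shrink to ρᵢσᵢ².
True-score variance = [1.3²·4.3²·0.57 + 0.6²·7.7²·0.77] + 9.8138 = 34.2466 + 9.8138 = 44.0604.
Reliability = 44.0604 / 62.4063 = 0.7060.

0.7060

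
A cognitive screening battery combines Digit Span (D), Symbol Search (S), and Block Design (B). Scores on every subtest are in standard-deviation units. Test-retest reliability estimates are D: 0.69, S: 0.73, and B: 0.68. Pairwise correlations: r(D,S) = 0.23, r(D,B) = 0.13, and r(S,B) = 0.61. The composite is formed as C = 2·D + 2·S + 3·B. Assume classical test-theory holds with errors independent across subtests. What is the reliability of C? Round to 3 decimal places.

0.812

Var(C) = 2² + 2² + 3² + 2·[4·0.23 + 6·0.13 + 6·0.61] = 17 + 10.72 = 27.72.
Because errors are independent across components, Cov(Tᵢ,Tⱼ) = Cov(Xᵢ,Xⱼ); the off-diagonal part of the true-score variance is the same as above.
True-score variance = [2²·0.69 + 2²·0.73 + 3²·0.68] + 10.72 = 11.8 + 10.72 = 22.52.
Reliability = 22.52 / 27.72 = 0.812.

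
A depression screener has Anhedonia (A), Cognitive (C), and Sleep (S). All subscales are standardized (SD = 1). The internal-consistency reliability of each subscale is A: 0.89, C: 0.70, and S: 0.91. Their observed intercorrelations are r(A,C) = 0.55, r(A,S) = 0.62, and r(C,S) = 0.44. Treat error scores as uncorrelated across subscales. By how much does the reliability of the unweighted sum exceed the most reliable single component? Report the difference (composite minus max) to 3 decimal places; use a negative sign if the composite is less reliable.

Var(sum) = 3 + 3.22 = 6.22; true-score variance = 2.5 + 3.22 = 5.72; composite reliability = 0.9196.
Max component reliability = 0.9100.
Difference = 0.9196 − 0.9100 = 0.010.

0.010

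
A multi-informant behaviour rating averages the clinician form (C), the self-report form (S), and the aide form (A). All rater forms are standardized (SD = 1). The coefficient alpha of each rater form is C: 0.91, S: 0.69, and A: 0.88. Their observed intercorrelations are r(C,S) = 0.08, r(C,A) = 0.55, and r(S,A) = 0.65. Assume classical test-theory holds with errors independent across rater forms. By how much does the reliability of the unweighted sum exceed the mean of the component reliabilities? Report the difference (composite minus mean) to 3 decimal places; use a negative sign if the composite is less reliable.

Var(sum) = 3 + 2.56 = 5.56; true-score variance = 2.48 + 2.56 = 5.04; composite reliability = 0.9065.
Mean component reliability = 0.8267.
Difference = 0.9065 − 0.8267 = 0.080.

0.080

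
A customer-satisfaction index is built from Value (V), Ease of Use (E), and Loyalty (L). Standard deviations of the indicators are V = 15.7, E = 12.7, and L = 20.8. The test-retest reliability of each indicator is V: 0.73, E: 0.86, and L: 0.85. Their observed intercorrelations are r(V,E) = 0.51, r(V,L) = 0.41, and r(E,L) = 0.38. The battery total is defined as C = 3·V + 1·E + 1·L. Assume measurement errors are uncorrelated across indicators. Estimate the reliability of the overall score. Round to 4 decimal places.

Var(C) = 3²·15.7² + 12.7² + 20.8² + 2·[3·15.7·12.7·0.51 + 3·15.7·20.8·0.41 + 12.7·20.8·0.38] = 2812.34 + 1614.23 = 4426.57.
Because errors are independent across components, Cov(Tᵢ,Tⱼ) = Cov(Xᵢ,Xⱼ); the off-diagonal part of the true-score variance is the same as above.
True-score variance = [3²·15.7²·0.73 + 12.7²·0.86 + 20.8²·0.85] + 1614.23 = 2125.89 + 1614.23 = 3740.13.
Reliability = 3740.13 / 4426.57 = 0.8449.

0.8449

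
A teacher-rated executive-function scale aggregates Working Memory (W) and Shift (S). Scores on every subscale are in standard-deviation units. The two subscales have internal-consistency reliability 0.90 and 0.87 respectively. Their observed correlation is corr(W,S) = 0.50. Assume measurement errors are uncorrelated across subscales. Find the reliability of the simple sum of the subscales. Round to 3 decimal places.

Var(W+S) = 2 + 2·[0.50] = 2 + 1 = 3.
With uncorrelated errors the cross-covariances are all true-score covariance, so they carry over unchanged; only the diagonal terms shrink to ρᵢσᵢ².
True-score variance = [0.90 + 0.87] + 1 = 1.77 + 1 = 2.77.
Reliability = 2.77 / 3 = 0.923.

0.923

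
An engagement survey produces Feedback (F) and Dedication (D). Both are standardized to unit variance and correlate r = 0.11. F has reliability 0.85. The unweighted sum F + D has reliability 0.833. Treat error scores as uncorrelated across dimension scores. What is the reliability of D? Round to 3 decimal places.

0.779

Var(F+D) = 2 + 2·0.11 = 2.220.
True-score variance = ρ_F + ρ_D + 2·0.11, so 0.833 = (0.85 + ρ_D + 0.22) / 2.220.
ρ_D = 0.833·2.220 − 0.85 − 0.22 = 0.779.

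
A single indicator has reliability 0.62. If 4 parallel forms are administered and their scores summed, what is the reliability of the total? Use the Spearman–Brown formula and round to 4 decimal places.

0.8671

ρ_k = kρ / (1 + (k−1)ρ) = 4·0.62 / (1 + 3·0.62) = 2.480 / 2.860 = 0.8671.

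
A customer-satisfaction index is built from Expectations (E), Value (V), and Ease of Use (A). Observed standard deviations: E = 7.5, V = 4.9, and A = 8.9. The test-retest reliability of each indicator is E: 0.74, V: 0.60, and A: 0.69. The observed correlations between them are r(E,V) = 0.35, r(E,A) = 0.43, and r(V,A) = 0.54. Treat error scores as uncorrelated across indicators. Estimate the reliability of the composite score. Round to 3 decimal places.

0.832

Var(E+V+A) = 7.5² + 4.9² + 8.9² + 2·[7.5·4.9·0.35 + 7.5·8.9·0.43 + 4.9·8.9·0.54] = 159.47 + 130.229 = 289.699.
With uncorrelated errors the cross-covariances are all true-score covariance, so they carry over unchanged; only the diagonal terms shrink to ρᵢσᵢ².
True-score variance = [7.5²·0.74 + 4.9²·0.60 + 8.9²·0.69] + 130.229 = 110.686 + 130.229 = 240.915.
Reliability = 240.915 / 289.699 = 0.832.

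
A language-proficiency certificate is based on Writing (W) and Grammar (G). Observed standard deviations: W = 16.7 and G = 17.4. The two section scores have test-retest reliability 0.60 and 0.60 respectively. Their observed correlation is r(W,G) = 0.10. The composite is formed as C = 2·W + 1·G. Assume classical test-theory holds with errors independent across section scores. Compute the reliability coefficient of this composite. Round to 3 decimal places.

Var(C) = 2²·16.7² + 17.4² + 2·[2·16.7·17.4·0.10] = 1418.32 + 116.232 = 1534.55.
With uncorrelated errors the cross-covariances are all true-score covariance, so they carry over unchanged; only the diagonal terms shrink to ρᵢσᵢ².
True-score variance = [2²·16.7²·0.60 + 17.4²·0.60] + 116.232 = 850.992 + 116.232 = 967.224.
Reliability = 967.224 / 1534.55 = 0.630.

0.630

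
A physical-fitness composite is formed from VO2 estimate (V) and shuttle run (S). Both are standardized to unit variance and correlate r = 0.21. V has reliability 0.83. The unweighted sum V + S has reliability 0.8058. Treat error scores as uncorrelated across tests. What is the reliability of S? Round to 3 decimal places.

0.700

Var(V+S) = 2 + 2·0.21 = 2.420.
True-score variance = ρ_V + ρ_S + 2·0.21, so 0.8058 = (0.83 + ρ_S + 0.42) / 2.420.
ρ_S = 0.8058·2.420 − 0.83 − 0.42 = 0.700.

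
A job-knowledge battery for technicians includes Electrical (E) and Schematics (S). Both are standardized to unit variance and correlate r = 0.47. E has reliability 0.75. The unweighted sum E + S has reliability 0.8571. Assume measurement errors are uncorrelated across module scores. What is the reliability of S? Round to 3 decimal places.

Var(E+S) = 2 + 2·0.47 = 2.940.
True-score variance = ρ_E + ρ_S + 2·0.47, so 0.8571 = (0.75 + ρ_S + 0.94) / 2.940.
ρ_S = 0.8571·2.940 − 0.75 − 0.94 = 0.830.

0.830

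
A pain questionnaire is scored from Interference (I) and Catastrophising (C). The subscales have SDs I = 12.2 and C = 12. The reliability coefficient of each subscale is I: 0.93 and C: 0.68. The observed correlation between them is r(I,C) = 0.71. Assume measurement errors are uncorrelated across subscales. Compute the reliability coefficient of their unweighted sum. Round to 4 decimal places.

Var(I+C) = 12.2² + 12² + 2·[12.2·12·0.71] = 292.84 + 207.888 = 500.728.
Under uncorrelated errors the observed covariances equal the true-score covariances, so only the own-variance terms attenuate.
True-score variance = [12.2²·0.93 + 12²·0.68] + 207.888 = 236.341 + 207.888 = 444.229.
Reliability = 444.229 / 500.728 = 0.8872.

0.8872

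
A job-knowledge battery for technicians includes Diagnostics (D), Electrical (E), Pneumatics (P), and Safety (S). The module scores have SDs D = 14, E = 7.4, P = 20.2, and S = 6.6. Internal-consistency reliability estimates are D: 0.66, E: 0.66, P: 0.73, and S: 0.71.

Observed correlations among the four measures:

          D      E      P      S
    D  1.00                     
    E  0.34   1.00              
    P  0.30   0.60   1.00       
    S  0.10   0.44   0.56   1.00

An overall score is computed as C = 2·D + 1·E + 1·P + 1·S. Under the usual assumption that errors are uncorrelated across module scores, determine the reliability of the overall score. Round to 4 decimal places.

Var(C) = 2²·14² + 7.4² + 20.2² + 6.6² + 2·[2·14·7.4·0.34 + 2·14·20.2·0.30 + 2·14·6.6·0.10 + 7.4·20.2·0.60 + 7.4·6.6·0.44 + 20.2·6.6·0.56] = 1290.36 + 888.89 = 2179.25.
Because errors are independent across components, Cov(Tᵢ,Tⱼ) = Cov(Xᵢ,Xⱼ); the off-diagonal part of the true-score variance is the same as above.
True-score variance = [2²·14²·0.66 + 7.4²·0.66 + 20.2²·0.73 + 6.6²·0.71] + 888.89 = 882.378 + 888.89 = 1771.27.
Reliability = 1771.27 / 2179.25 = 0.8128.

0.8128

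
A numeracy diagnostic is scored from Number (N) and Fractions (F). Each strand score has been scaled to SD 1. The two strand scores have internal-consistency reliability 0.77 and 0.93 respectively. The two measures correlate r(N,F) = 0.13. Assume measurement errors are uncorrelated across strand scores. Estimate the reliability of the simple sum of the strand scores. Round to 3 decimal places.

Var(N+F) = 2 + 2·[0.13] = 2 + 0.26 = 2.26.
Under uncorrelated errors the observed covariances equal the true-score covariances, so only the own-variance terms attenuate.
True-score variance = [0.77 + 0.93] + 0.26 = 1.7 + 0.26 = 1.96.
Reliability = 1.96 / 2.26 = 0.867.

0.867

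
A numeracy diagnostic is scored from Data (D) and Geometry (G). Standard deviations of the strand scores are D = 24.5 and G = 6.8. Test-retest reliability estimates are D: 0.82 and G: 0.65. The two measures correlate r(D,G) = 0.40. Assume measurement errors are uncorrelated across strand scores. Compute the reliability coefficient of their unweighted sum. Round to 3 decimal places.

Var(D+G) = 24.5² + 6.8² + 2·[24.5·6.8·0.40] = 646.49 + 133.28 = 779.77.
Under uncorrelated errors the observed covariances equal the true-score covariances, so only the own-variance terms attenuate.
True-score variance = [24.5²·0.82 + 6.8²·0.65] + 133.28 = 522.261 + 133.28 = 655.541.
Reliability = 655.541 / 779.77 = 0.841.

0.841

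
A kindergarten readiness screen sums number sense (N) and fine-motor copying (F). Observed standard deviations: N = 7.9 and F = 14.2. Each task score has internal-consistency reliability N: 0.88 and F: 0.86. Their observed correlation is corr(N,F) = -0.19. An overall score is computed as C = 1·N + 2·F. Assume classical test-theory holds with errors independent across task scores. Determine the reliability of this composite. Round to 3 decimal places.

Var(C) = 7.9² + 2²·14.2² + 2·[2·7.9·14.2·(-0.19)] = 868.97 − 85.2568 = 783.713.
Under uncorrelated errors the observed covariances equal the true-score covariances, so only the own-variance terms attenuate.
True-score variance = [7.9²·0.88 + 2²·14.2²·0.86] − 85.2568 = 748.562 − 85.2568 = 663.306.
Reliability = 663.306 / 783.713 = 0.846.

0.846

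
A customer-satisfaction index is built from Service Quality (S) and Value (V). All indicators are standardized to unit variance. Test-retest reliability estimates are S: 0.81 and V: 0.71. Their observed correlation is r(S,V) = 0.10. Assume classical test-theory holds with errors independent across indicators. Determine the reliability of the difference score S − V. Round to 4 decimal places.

Var(S−V) = 1 + 1 − 2·0.10 = 2 − 0.2 = 1.8.
With uncorrelated errors the cross-covariances are all true-score covariance, so they carry over unchanged; only the diagonal terms shrink to ρᵢσᵢ².
True-score variance = [0.81 + 0.71] − 0.2 = 1.52 − 0.2 = 1.32.
Reliability = 1.32 / 1.8 = 0.7333.

0.7333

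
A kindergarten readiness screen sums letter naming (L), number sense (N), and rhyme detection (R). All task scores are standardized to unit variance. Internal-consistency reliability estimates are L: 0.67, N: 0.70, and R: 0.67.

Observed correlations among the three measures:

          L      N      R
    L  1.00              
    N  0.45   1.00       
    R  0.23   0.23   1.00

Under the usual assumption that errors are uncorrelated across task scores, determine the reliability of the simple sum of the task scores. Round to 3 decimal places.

0.801

Var(L+N+R) = 3 + 2·[0.45 + 0.23 + 0.23] = 3 + 1.82 = 4.82.
With uncorrelated errors the cross-covariances are all true-score covariance, so they carry over unchanged; only the diagonal terms shrink to ρᵢσᵢ².
True-score variance = [0.67 + 0.70 + 0.67] + 1.82 = 2.04 + 1.82 = 3.86.
Reliability = 3.86 / 4.82 = 0.801.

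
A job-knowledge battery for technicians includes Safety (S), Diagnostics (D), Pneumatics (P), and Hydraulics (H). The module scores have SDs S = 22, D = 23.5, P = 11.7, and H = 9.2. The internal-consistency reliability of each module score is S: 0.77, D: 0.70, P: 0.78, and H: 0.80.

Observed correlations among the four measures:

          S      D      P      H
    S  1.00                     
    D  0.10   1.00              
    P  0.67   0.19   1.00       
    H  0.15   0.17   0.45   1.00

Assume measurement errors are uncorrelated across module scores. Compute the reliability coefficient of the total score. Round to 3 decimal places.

Var(S+D+P+H) = 22² + 23.5² + 11.7² + 9.2² + 2·[22·23.5·0.10 + 22·11.7·0.67 + 22·9.2·0.15 + 23.5·11.7·0.19 + 23.5·9.2·0.17 + 11.7·9.2·0.45] = 1257.78 + 783.901 = 2041.68.
Under uncorrelated errors the observed covariances equal the true-score covariances, so only the own-variance terms attenuate.
True-score variance = [22²·0.77 + 23.5²·0.70 + 11.7²·0.78 + 9.2²·0.80] + 783.901 = 933.741 + 783.901 = 1717.64.
Reliability = 1717.64 / 2041.68 = 0.841.

0.841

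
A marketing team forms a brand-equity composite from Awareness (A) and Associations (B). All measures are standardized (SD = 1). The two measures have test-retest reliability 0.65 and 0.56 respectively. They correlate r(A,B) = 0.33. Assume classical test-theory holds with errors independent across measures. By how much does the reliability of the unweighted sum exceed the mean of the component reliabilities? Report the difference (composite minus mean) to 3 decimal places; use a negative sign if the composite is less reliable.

Var(sum) = 2 + 0.66 = 2.66; true-score variance = 1.21 + 0.66 = 1.87; composite reliability = 0.7030.
Mean component reliability = 0.6050.
Difference = 0.7030 − 0.6050 = 0.098.

0.098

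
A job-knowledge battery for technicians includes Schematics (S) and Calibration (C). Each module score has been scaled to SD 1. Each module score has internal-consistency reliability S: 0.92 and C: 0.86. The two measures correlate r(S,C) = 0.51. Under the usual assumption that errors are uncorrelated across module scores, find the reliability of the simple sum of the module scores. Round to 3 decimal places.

Var(S+C) = 2 + 2·[0.51] = 2 + 1.02 = 3.02.
Under uncorrelated errors the observed covariances equal the true-score covariances, so only the own-variance terms attenuate.
True-score variance = [0.92 + 0.86] + 1.02 = 1.78 + 1.02 = 2.8.
Reliability = 2.8 / 3.02 = 0.927.

0.927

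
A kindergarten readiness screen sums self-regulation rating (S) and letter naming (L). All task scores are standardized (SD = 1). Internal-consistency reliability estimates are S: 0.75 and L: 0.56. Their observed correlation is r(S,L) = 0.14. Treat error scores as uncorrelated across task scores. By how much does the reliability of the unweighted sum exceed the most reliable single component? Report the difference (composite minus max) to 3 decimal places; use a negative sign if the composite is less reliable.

Var(sum) = 2 + 0.28 = 2.28; true-score variance = 1.31 + 0.28 = 1.59; composite reliability = 0.6974.
Max component reliability = 0.7500.
Difference = 0.6974 − 0.7500 = -0.053.

-0.053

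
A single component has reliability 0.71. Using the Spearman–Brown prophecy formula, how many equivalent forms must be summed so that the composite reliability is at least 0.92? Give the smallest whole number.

k ≥ ρ*(1−ρ₁)/(ρ₁(1−ρ*)) = 0.92·0.29 / (0.71·0.08) = 4.697.
Smallest integer k = 5.

5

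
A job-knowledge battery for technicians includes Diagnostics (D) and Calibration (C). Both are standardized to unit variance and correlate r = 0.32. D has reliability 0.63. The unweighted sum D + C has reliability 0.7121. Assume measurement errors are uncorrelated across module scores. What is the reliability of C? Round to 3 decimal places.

0.610

Var(D+C) = 2 + 2·0.32 = 2.640.
True-score variance = ρ_D + ρ_C + 2·0.32, so 0.7121 = (0.63 + ρ_C + 0.64) / 2.640.
ρ_C = 0.7121·2.640 − 0.63 − 0.64 = 0.610.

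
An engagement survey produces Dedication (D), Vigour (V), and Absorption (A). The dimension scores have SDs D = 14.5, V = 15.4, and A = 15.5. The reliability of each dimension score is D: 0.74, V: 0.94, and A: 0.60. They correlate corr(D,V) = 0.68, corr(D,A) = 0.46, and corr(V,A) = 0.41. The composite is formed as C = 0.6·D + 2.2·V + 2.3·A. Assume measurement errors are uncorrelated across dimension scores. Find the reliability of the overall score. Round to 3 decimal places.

0.857

Var(C) = 0.6²·14.5² + 2.2²·15.4² + 2.3²·15.5² + 2·[1.32·14.5·15.4·0.68 + 1.38·14.5·15.5·0.46 + 5.06·15.4·15.5·0.41] = 2494.47 + 1676.62 = 4171.09.
Because errors are independent across components, Cov(Tᵢ,Tⱼ) = Cov(Xᵢ,Xⱼ); the off-diagonal part of the true-score variance is the same as above.
True-score variance = [0.6²·14.5²·0.74 + 2.2²·15.4²·0.94 + 2.3²·15.5²·0.60] + 1676.62 = 1897.55 + 1676.62 = 3574.17.
Reliability = 3574.17 / 4171.09 = 0.857.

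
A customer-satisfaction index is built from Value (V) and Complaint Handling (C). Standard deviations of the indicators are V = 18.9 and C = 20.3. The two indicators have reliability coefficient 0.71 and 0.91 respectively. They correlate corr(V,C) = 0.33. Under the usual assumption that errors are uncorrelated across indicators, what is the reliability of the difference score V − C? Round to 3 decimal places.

0.727

Var(V−C) = 18.9² + 20.3² − 2·18.9·20.3·0.33 = 769.3 − 253.222 = 516.078.
Because errors are independent across components, Cov(Tᵢ,Tⱼ) = Cov(Xᵢ,Xⱼ); the off-diagonal part of the true-score variance is the same as above.
True-score variance = [18.9²·0.71 + 20.3²·0.91] − 253.222 = 628.621 − 253.222 = 375.399.
Reliability = 375.399 / 516.078 = 0.727.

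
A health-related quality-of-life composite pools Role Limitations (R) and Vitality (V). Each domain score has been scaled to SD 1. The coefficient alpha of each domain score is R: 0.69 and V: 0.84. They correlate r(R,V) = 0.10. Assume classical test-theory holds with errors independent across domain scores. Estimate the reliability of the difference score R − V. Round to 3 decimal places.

0.739

Var(R−V) = 1 + 1 − 2·0.10 = 2 − 0.2 = 1.8.
With uncorrelated errors the cross-covariances are all true-score covariance, so they carry over unchanged; only the diagonal terms shrink to ρᵢσᵢ².
True-score variance = [0.69 + 0.84] − 0.2 = 1.53 − 0.2 = 1.33.
Reliability = 1.33 / 1.8 = 0.739.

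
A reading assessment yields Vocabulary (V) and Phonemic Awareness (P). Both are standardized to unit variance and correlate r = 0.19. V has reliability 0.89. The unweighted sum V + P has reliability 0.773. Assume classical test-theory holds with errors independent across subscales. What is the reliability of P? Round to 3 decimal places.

Var(V+P) = 2 + 2·0.19 = 2.380.
True-score variance = ρ_V + ρ_P + 2·0.19, so 0.773 = (0.89 + ρ_P + 0.38) / 2.380.
ρ_P = 0.773·2.380 − 0.89 − 0.38 = 0.570.

0.570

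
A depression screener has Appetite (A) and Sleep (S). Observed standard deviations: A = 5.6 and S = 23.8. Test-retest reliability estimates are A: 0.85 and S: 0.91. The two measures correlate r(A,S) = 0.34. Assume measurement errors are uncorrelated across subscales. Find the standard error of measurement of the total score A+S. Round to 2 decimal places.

7.46

Var(total) = 597.8 + 90.6304 = 688.43.
True-score variance = 542.116 + 90.6304 = 632.747, so reliability = 0.9191.
Error variance = 688.43 − 632.747 = 55.6836; SEM = √55.6836 = 7.46.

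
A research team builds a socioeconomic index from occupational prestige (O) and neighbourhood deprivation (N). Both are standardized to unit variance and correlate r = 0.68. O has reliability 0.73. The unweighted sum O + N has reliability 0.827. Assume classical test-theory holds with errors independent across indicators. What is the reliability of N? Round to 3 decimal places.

0.689

Var(O+N) = 2 + 2·0.68 = 3.360.
True-score variance = ρ_O + ρ_N + 2·0.68, so 0.827 = (0.73 + ρ_N + 1.36) / 3.360.
ρ_N = 0.827·3.360 − 0.73 − 1.36 = 0.689.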